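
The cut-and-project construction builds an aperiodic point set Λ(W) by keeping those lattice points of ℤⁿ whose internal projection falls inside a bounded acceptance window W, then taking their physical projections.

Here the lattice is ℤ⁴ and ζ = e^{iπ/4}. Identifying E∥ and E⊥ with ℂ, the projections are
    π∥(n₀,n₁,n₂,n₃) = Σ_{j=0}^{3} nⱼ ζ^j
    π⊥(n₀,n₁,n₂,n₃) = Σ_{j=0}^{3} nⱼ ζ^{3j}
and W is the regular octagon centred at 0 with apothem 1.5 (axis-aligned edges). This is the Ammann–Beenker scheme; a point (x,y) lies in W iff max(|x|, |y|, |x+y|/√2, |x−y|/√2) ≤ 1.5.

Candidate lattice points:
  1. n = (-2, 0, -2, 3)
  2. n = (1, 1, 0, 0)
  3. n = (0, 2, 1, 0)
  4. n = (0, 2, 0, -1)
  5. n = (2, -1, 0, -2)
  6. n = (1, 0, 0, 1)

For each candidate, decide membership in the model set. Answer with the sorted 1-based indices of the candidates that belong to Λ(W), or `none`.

2, 3

π⊥(n) = n₀ + n₁ζ³ + n₂ζ⁶ + n₃ζ⁹ where ζ = e^{iπ/4}.
candidate 1: n = (-2, 0, -2, 3) → π⊥ ≈ (+0.12132, +4.12132); max(|x|,|y|,|x±y|/√2) = 4.12132 > 1.5 ⇒ ∉ W
candidate 2: n = (1, 1, 0, 0) → π⊥ ≈ (+0.29289, +0.70711); max(|x|,|y|,|x±y|/√2) = 0.70711 ≤ 1.5 ⇒ ∈ W
candidate 3: n = (0, 2, 1, 0) → π⊥ ≈ (-1.41421, +0.41421); max(|x|,|y|,|x±y|/√2) = 1.41421 ≤ 1.5 ⇒ ∈ W
candidate 4: n = (0, 2, 0, -1) → π⊥ ≈ (-2.12132, +0.70711); max(|x|,|y|,|x±y|/√2) = 2.12132 > 1.5 ⇒ ∉ W
candidate 5: n = (2, -1, 0, -2) → π⊥ ≈ (+1.29289, -2.12132); max(|x|,|y|,|x±y|/√2) = 2.41421 > 1.5 ⇒ ∉ W
candidate 6: n = (1, 0, 0, 1) → π⊥ ≈ (+1.70711, +0.70711); max(|x|,|y|,|x±y|/√2) = 1.70711 > 1.5 ⇒ ∉ W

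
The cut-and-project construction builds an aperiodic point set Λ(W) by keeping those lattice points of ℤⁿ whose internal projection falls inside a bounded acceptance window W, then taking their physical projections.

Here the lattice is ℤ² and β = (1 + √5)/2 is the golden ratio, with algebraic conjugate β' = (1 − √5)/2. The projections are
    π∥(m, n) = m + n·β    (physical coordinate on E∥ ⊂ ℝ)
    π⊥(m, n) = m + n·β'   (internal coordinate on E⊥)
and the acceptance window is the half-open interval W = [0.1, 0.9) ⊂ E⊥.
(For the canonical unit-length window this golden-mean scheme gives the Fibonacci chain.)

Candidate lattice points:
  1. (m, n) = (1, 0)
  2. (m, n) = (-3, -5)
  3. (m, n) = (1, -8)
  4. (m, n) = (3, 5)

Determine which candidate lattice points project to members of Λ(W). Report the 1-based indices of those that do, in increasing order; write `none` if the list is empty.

Compute β' = (1−√5)/2 = -0.61803, so π⊥(m,n) = m -0.61803·n.
candidate 1: (m,n)=(1,0) → π∥ = 1+0·β ≈ 1.00000, π⊥ = 1+0·β' ≈ 1.00000 ∉ [0.1, 0.9) ⇒ out
candidate 2: (m,n)=(-3,-5) → π∥ = -3-5·β ≈ -11.09017, π⊥ = -3-5·β' ≈ 0.09017 ∉ [0.1, 0.9) ⇒ out
candidate 3: (m,n)=(1,-8) → π∥ = 1-8·β ≈ -11.94427, π⊥ = 1-8·β' ≈ 5.94427 ∉ [0.1, 0.9) ⇒ out
candidate 4: (m,n)=(3,5) → π∥ = 3+5·β ≈ 11.09017, π⊥ = 3+5·β' ≈ -0.09017 ∉ [0.1, 0.9) ⇒ out

none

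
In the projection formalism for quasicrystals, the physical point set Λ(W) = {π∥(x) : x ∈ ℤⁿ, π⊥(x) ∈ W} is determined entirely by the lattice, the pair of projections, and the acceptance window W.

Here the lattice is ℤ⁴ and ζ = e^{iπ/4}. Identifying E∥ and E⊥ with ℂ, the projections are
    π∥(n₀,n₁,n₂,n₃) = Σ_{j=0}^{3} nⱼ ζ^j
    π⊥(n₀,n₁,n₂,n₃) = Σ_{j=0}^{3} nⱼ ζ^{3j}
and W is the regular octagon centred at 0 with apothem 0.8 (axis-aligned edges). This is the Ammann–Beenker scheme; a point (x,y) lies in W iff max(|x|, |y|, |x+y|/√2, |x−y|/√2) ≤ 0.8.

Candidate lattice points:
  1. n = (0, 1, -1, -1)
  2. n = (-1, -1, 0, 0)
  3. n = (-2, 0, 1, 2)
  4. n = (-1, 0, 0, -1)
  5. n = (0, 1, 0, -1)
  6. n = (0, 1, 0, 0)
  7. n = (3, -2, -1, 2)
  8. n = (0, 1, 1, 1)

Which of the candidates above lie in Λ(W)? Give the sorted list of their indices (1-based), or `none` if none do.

2, 3, 8

Internal map: ζ^{3j} for j=0..3 gives (1,0), (−√2/2,√2/2), (0,−1), (√2/2,√2/2).
#1 (0, 1, -1, -1): internal (-1.414214, 1.000000); octagon support 1.707107 vs apothem 0.8 → ∉ W
#2 (-1, -1, 0, 0): internal (-0.292893, -0.707107); octagon support 0.707107 vs apothem 0.8 → ∈ W
#3 (-2, 0, 1, 2): internal (-0.585786, 0.414214); octagon support 0.707107 vs apothem 0.8 → ∈ W
#4 (-1, 0, 0, -1): internal (-1.707107, -0.707107); octagon support 1.707107 vs apothem 0.8 → ∉ W
#5 (0, 1, 0, -1): internal (-1.414214, 0.000000); octagon support 1.414214 vs apothem 0.8 → ∉ W
#6 (0, 1, 0, 0): internal (-0.707107, 0.707107); octagon support 1.000000 vs apothem 0.8 → ∉ W
#7 (3, -2, -1, 2): internal (5.828427, 1.000000); octagon support 5.828427 vs apothem 0.8 → ∉ W
#8 (0, 1, 1, 1): internal (0.000000, 0.414214); octagon support 0.414214 vs apothem 0.8 → ∈ W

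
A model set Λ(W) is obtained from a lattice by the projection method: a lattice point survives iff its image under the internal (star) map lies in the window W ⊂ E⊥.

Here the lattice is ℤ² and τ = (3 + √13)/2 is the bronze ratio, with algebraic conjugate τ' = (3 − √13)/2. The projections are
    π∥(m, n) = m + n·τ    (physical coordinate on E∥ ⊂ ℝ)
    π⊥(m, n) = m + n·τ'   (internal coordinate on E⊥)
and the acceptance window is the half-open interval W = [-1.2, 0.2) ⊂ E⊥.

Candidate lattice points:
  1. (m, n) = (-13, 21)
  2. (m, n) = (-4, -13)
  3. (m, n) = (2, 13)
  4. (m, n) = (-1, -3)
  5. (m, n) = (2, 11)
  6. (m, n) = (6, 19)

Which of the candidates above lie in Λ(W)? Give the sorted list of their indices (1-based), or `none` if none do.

2, 4

Numerically τ ≈ 3.30278 and τ' = −1/τ ≈ -0.30278.
#1 (-13,21): internal coord -13 + (21)·τ' = -19.35829; -19.35829 ∉ [-1.2, 0.2) → out
#2 (-4,-13): internal coord -4 + (-13)·τ' = -0.06392; -0.06392 ∈ [-1.2, 0.2) → IN Λ
#3 (2,13): internal coord 2 + (13)·τ' = -1.93608; -1.93608 ∉ [-1.2, 0.2) → out
#4 (-1,-3): internal coord -1 + (-3)·τ' = -0.09167; -0.09167 ∈ [-1.2, 0.2) → IN Λ
#5 (2,11): internal coord 2 + (11)·τ' = -1.33053; -1.33053 ∉ [-1.2, 0.2) → out
#6 (6,19): internal coord 6 + (19)·τ' = +0.24726; +0.24726 ∉ [-1.2, 0.2) → out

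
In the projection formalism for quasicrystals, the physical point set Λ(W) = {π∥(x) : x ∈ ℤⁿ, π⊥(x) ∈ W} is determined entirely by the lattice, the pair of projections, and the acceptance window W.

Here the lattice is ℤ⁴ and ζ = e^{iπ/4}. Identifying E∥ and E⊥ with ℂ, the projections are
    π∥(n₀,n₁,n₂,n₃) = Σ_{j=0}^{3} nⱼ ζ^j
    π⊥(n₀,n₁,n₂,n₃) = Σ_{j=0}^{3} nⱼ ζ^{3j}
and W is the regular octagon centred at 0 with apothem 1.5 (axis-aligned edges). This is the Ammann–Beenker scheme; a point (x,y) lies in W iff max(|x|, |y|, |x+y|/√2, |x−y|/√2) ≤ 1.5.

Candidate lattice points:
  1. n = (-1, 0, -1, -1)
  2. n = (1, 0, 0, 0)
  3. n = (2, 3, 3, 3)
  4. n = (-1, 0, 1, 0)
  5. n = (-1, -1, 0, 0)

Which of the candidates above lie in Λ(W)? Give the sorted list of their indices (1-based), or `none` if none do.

2, 4, 5

π⊥(n) = n₀ + n₁ζ³ + n₂ζ⁶ + n₃ζ⁹ where ζ = e^{iπ/4}.
candidate 1: n = (-1, 0, -1, -1) → π⊥ ≈ (-1.70711, +0.29289); max(|x|,|y|,|x±y|/√2) = 1.70711 > 1.5 ⇒ ∉ W
candidate 2: n = (1, 0, 0, 0) → π⊥ ≈ (+1.00000, +0.00000); max(|x|,|y|,|x±y|/√2) = 1.00000 ≤ 1.5 ⇒ ∈ W
candidate 3: n = (2, 3, 3, 3) → π⊥ ≈ (+2.00000, +1.24264); max(|x|,|y|,|x±y|/√2) = 2.29289 > 1.5 ⇒ ∉ W
candidate 4: n = (-1, 0, 1, 0) → π⊥ ≈ (-1.00000, -1.00000); max(|x|,|y|,|x±y|/√2) = 1.41421 ≤ 1.5 ⇒ ∈ W
candidate 5: n = (-1, -1, 0, 0) → π⊥ ≈ (-0.29289, -0.70711); max(|x|,|y|,|x±y|/√2) = 0.70711 ≤ 1.5 ⇒ ∈ W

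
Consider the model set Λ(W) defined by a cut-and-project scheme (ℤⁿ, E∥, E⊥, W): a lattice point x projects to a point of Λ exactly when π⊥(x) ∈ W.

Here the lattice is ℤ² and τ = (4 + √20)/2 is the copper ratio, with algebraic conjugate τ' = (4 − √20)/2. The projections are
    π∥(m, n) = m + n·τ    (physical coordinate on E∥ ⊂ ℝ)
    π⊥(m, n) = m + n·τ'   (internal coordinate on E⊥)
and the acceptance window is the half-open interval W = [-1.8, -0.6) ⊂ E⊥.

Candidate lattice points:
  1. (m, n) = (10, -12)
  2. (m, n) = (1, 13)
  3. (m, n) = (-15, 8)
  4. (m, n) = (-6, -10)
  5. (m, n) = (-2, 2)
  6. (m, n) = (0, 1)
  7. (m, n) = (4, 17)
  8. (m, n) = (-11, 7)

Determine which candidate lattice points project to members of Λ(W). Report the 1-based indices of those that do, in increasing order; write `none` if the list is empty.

Compute τ' = (4−√20)/2 = -0.236068, so π⊥(m,n) = m -0.236068·n.
candidate 1: (m,n)=(10,-12) → π∥ = 10-12·τ ≈ -40.832816, π⊥ = 10-12·τ' ≈ 12.832816 ∉ [-1.8, -0.6) ⇒ out
candidate 2: (m,n)=(1,13) → π∥ = 1+13·τ ≈ 56.068884, π⊥ = 1+13·τ' ≈ -2.068884 ∉ [-1.8, -0.6) ⇒ out
candidate 3: (m,n)=(-15,8) → π∥ = -15+8·τ ≈ 18.888544, π⊥ = -15+8·τ' ≈ -16.888544 ∉ [-1.8, -0.6) ⇒ out
candidate 4: (m,n)=(-6,-10) → π∥ = -6-10·τ ≈ -48.360680, π⊥ = -6-10·τ' ≈ -3.639320 ∉ [-1.8, -0.6) ⇒ out
candidate 5: (m,n)=(-2,2) → π∥ = -2+2·τ ≈ 6.472136, π⊥ = -2+2·τ' ≈ -2.472136 ∉ [-1.8, -0.6) ⇒ out
candidate 6: (m,n)=(0,1) → π∥ = 0+1·τ ≈ 4.236068, π⊥ = 0+1·τ' ≈ -0.236068 ∉ [-1.8, -0.6) ⇒ out
candidate 7: (m,n)=(4,17) → π∥ = 4+17·τ ≈ 76.013156, π⊥ = 4+17·τ' ≈ -0.013156 ∉ [-1.8, -0.6) ⇒ out
candidate 8: (m,n)=(-11,7) → π∥ = -11+7·τ ≈ 18.652476, π⊥ = -11+7·τ' ≈ -12.652476 ∉ [-1.8, -0.6) ⇒ out

none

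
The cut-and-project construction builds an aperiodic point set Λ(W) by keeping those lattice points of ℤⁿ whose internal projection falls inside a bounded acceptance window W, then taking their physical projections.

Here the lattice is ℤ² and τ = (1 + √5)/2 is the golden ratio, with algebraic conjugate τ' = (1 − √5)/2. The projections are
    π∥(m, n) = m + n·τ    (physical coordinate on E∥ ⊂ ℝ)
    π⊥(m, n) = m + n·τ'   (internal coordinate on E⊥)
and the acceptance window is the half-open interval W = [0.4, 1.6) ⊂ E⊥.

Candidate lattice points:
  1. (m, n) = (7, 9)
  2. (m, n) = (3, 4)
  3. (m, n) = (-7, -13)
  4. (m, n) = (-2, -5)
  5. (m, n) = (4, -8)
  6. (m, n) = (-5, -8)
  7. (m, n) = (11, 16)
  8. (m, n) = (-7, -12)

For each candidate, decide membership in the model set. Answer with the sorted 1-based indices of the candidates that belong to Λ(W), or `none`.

τ' = (1−√5)/2 ≈ -0.618034.
candidate 1: (m,n)=(7,9) → π∥ = 7+9·τ ≈ 21.562306, π⊥ = 7+9·τ' ≈ 1.437694 ∈ [0.4, 1.6) ⇒ IN Λ
candidate 2: (m,n)=(3,4) → π∥ = 3+4·τ ≈ 9.472136, π⊥ = 3+4·τ' ≈ 0.527864 ∈ [0.4, 1.6) ⇒ IN Λ
candidate 3: (m,n)=(-7,-13) → π∥ = -7-13·τ ≈ -28.034442, π⊥ = -7-13·τ' ≈ 1.034442 ∈ [0.4, 1.6) ⇒ IN Λ
candidate 4: (m,n)=(-2,-5) → π∥ = -2-5·τ ≈ -10.090170, π⊥ = -2-5·τ' ≈ 1.090170 ∈ [0.4, 1.6) ⇒ IN Λ
candidate 5: (m,n)=(4,-8) → π∥ = 4-8·τ ≈ -8.944272, π⊥ = 4-8·τ' ≈ 8.944272 ∉ [0.4, 1.6) ⇒ out
candidate 6: (m,n)=(-5,-8) → π∥ = -5-8·τ ≈ -17.944272, π⊥ = -5-8·τ' ≈ -0.055728 ∉ [0.4, 1.6) ⇒ out
candidate 7: (m,n)=(11,16) → π∥ = 11+16·τ ≈ 36.888544, π⊥ = 11+16·τ' ≈ 1.111456 ∈ [0.4, 1.6) ⇒ IN Λ
candidate 8: (m,n)=(-7,-12) → π∥ = -7-12·τ ≈ -26.416408, π⊥ = -7-12·τ' ≈ 0.416408 ∈ [0.4, 1.6) ⇒ IN Λ

1, 2, 3, 4, 7, 8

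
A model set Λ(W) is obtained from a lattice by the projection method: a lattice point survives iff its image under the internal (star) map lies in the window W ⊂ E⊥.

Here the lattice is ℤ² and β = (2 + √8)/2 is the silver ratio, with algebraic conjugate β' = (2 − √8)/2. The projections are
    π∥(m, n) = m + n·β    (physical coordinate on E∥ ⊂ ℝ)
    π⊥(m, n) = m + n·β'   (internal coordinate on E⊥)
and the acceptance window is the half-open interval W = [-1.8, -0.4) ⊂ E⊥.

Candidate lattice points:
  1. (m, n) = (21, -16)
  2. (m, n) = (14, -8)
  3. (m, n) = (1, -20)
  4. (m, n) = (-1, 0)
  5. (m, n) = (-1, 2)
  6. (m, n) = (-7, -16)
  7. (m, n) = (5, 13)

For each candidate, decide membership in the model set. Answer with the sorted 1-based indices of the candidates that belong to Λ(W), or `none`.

4

Numerically β ≈ 2.4142 and β' = −1/β ≈ -0.4142.
candidate 1: (m,n)=(21,-16) → π∥ = 21-16·β ≈ -17.6274, π⊥ = 21-16·β' ≈ 27.6274 ∉ [-1.8, -0.4) ⇒ out
candidate 2: (m,n)=(14,-8) → π∥ = 14-8·β ≈ -5.3137, π⊥ = 14-8·β' ≈ 17.3137 ∉ [-1.8, -0.4) ⇒ out
candidate 3: (m,n)=(1,-20) → π∥ = 1-20·β ≈ -47.2843, π⊥ = 1-20·β' ≈ 9.2843 ∉ [-1.8, -0.4) ⇒ out
candidate 4: (m,n)=(-1,0) → π∥ = -1+0·β ≈ -1.0000, π⊥ = -1+0·β' ≈ -1.0000 ∈ [-1.8, -0.4) ⇒ IN Λ
candidate 5: (m,n)=(-1,2) → π∥ = -1+2·β ≈ 3.8284, π⊥ = -1+2·β' ≈ -1.8284 ∉ [-1.8, -0.4) ⇒ out
candidate 6: (m,n)=(-7,-16) → π∥ = -7-16·β ≈ -45.6274, π⊥ = -7-16·β' ≈ -0.3726 ∉ [-1.8, -0.4) ⇒ out
candidate 7: (m,n)=(5,13) → π∥ = 5+13·β ≈ 36.3848, π⊥ = 5+13·β' ≈ -0.3848 ∉ [-1.8, -0.4) ⇒ out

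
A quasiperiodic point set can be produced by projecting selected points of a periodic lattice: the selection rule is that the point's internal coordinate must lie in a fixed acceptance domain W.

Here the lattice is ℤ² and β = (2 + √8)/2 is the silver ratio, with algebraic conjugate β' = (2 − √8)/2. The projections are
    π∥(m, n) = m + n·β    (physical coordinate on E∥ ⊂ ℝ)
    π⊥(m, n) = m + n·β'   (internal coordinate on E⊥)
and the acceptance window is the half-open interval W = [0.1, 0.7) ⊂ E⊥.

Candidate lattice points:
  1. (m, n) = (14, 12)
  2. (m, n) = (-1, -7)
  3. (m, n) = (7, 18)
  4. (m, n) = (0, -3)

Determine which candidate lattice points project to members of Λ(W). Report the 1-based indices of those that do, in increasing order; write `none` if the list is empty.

β' = (2−√8)/2 ≈ -0.41421.
candidate 1: (m,n)=(14,12) → π∥ = 14+12·β ≈ 42.97056, π⊥ = 14+12·β' ≈ 9.02944 ∉ [0.1, 0.7) ⇒ out
candidate 2: (m,n)=(-1,-7) → π∥ = -1-7·β ≈ -17.89949, π⊥ = -1-7·β' ≈ 1.89949 ∉ [0.1, 0.7) ⇒ out
candidate 3: (m,n)=(7,18) → π∥ = 7+18·β ≈ 50.45584, π⊥ = 7+18·β' ≈ -0.45584 ∉ [0.1, 0.7) ⇒ out
candidate 4: (m,n)=(0,-3) → π∥ = 0-3·β ≈ -7.24264, π⊥ = 0-3·β' ≈ 1.24264 ∉ [0.1, 0.7) ⇒ out

none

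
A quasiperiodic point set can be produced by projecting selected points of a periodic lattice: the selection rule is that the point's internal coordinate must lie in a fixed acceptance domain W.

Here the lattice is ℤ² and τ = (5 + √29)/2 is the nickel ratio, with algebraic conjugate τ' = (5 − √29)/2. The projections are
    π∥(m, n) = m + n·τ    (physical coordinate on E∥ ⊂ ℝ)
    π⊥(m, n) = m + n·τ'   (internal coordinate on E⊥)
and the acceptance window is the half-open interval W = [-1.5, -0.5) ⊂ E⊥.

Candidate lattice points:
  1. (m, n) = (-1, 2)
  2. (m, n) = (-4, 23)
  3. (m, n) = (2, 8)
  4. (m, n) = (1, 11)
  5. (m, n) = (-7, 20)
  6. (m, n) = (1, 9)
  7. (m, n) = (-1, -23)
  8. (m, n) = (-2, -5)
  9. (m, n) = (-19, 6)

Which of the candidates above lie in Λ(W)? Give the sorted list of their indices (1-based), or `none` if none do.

Compute τ' = (5−√29)/2 = -0.192582, so π⊥(m,n) = m -0.192582·n.
[1] lift (-1,2): star map gives -1.385165; window check -1.5 ≤ -1.385165 < -0.5 is true → IN Λ
[2] lift (-4,23): star map gives -8.429395; window check -1.5 ≤ -8.429395 < -0.5 is false → out
[3] lift (2,8): star map gives 0.459341; window check -1.5 ≤ 0.459341 < -0.5 is false → out
[4] lift (1,11): star map gives -1.118406; window check -1.5 ≤ -1.118406 < -0.5 is true → IN Λ
[5] lift (-7,20): star map gives -10.851648; window check -1.5 ≤ -10.851648 < -0.5 is false → out
[6] lift (1,9): star map gives -0.733242; window check -1.5 ≤ -0.733242 < -0.5 is true → IN Λ
[7] lift (-1,-23): star map gives 3.429395; window check -1.5 ≤ 3.429395 < -0.5 is false → out
[8] lift (-2,-5): star map gives -1.037088; window check -1.5 ≤ -1.037088 < -0.5 is true → IN Λ
[9] lift (-19,6): star map gives -20.155494; window check -1.5 ≤ -20.155494 < -0.5 is false → out

1, 4, 6, 8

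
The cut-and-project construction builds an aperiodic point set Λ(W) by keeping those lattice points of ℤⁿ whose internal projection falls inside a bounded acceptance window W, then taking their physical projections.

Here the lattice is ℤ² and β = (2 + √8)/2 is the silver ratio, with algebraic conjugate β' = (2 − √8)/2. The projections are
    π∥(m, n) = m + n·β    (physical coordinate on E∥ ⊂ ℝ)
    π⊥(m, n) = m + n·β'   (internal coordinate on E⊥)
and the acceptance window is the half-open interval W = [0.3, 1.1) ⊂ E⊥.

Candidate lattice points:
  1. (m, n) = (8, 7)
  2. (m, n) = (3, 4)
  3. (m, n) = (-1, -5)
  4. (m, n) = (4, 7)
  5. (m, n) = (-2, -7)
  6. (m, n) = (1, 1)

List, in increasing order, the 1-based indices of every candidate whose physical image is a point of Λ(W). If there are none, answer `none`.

Numerically β ≈ 2.414214 and β' = −1/β ≈ -0.414214.
[1] lift (8,7): star map gives 5.100505; window check 0.3 ≤ 5.100505 < 1.1 is false → out
[2] lift (3,4): star map gives 1.343146; window check 0.3 ≤ 1.343146 < 1.1 is false → out
[3] lift (-1,-5): star map gives 1.071068; window check 0.3 ≤ 1.071068 < 1.1 is true → IN Λ
[4] lift (4,7): star map gives 1.100505; window check 0.3 ≤ 1.100505 < 1.1 is false → out
[5] lift (-2,-7): star map gives 0.899495; window check 0.3 ≤ 0.899495 < 1.1 is true → IN Λ
[6] lift (1,1): star map gives 0.585786; window check 0.3 ≤ 0.585786 < 1.1 is true → IN Λ

3, 5, 6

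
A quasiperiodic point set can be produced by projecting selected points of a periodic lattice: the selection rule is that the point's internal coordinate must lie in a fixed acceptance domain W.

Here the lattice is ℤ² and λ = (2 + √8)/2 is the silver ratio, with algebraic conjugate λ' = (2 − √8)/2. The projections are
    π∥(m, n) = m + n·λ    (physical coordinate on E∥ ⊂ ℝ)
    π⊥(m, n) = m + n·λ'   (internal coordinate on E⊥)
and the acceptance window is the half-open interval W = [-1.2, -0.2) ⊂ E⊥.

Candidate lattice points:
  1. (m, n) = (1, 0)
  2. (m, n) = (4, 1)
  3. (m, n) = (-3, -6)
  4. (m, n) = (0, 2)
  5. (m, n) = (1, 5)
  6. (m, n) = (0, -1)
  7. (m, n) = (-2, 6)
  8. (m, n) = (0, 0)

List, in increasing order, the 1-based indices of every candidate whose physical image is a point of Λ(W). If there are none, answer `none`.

Compute λ' = (2−√8)/2 = -0.414214, so π⊥(m,n) = m -0.414214·n.
#1 (1,0): internal coord 1 + (0)·λ' = +1.000000; +1.000000 ∉ [-1.2, -0.2) → out
#2 (4,1): internal coord 4 + (1)·λ' = +3.585786; +3.585786 ∉ [-1.2, -0.2) → out
#3 (-3,-6): internal coord -3 + (-6)·λ' = -0.514719; -0.514719 ∈ [-1.2, -0.2) → IN Λ
#4 (0,2): internal coord 0 + (2)·λ' = -0.828427; -0.828427 ∈ [-1.2, -0.2) → IN Λ
#5 (1,5): internal coord 1 + (5)·λ' = -1.071068; -1.071068 ∈ [-1.2, -0.2) → IN Λ
#6 (0,-1): internal coord 0 + (-1)·λ' = +0.414214; +0.414214 ∉ [-1.2, -0.2) → out
#7 (-2,6): internal coord -2 + (6)·λ' = -4.485281; -4.485281 ∉ [-1.2, -0.2) → out
#8 (0,0): internal coord 0 + (0)·λ' = +0.000000; +0.000000 ∉ [-1.2, -0.2) → out

3, 4, 5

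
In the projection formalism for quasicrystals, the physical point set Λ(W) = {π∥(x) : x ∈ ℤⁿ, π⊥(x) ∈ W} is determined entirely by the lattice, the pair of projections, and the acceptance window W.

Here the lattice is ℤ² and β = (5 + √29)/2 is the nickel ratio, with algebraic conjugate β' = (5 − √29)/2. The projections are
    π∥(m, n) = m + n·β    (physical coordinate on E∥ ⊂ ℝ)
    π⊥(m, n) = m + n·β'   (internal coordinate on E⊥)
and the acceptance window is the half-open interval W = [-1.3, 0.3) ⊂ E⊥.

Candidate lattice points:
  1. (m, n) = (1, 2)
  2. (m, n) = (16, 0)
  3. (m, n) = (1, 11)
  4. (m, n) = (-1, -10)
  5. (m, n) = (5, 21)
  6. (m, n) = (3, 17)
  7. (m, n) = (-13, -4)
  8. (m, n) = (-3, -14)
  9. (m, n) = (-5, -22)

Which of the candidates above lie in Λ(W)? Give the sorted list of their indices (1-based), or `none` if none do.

Compute β' = (5−√29)/2 = -0.19258, so π⊥(m,n) = m -0.19258·n.
#1 (1,2): internal coord 1 + (2)·β' = +0.61484; +0.61484 ∉ [-1.3, 0.3) → out
#2 (16,0): internal coord 16 + (0)·β' = +16.00000; +16.00000 ∉ [-1.3, 0.3) → out
#3 (1,11): internal coord 1 + (11)·β' = -1.11841; -1.11841 ∈ [-1.3, 0.3) → IN Λ
#4 (-1,-10): internal coord -1 + (-10)·β' = +0.92582; +0.92582 ∉ [-1.3, 0.3) → out
#5 (5,21): internal coord 5 + (21)·β' = +0.95577; +0.95577 ∉ [-1.3, 0.3) → out
#6 (3,17): internal coord 3 + (17)·β' = -0.27390; -0.27390 ∈ [-1.3, 0.3) → IN Λ
#7 (-13,-4): internal coord -13 + (-4)·β' = -12.22967; -12.22967 ∉ [-1.3, 0.3) → out
#8 (-3,-14): internal coord -3 + (-14)·β' = -0.30385; -0.30385 ∈ [-1.3, 0.3) → IN Λ
#9 (-5,-22): internal coord -5 + (-22)·β' = -0.76319; -0.76319 ∈ [-1.3, 0.3) → IN Λ

3, 6, 8, 9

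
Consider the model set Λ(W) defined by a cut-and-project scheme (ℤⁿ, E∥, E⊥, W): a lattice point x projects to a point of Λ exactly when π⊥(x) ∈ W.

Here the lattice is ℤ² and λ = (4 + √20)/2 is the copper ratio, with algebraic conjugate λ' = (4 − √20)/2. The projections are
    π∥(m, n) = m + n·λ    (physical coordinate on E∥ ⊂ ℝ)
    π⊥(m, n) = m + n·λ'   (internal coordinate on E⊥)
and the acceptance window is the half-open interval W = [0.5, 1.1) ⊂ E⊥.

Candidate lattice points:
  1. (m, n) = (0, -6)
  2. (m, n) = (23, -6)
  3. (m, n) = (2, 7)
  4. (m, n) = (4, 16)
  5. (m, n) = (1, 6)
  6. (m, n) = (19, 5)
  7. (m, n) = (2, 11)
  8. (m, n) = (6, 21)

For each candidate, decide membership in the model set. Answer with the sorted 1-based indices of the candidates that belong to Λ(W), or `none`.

Compute λ' = (4−√20)/2 = -0.236068, so π⊥(m,n) = m -0.236068·n.
#1 (0,-6): internal coord 0 + (-6)·λ' = +1.416408; +1.416408 ∉ [0.5, 1.1) → out
#2 (23,-6): internal coord 23 + (-6)·λ' = +24.416408; +24.416408 ∉ [0.5, 1.1) → out
#3 (2,7): internal coord 2 + (7)·λ' = +0.347524; +0.347524 ∉ [0.5, 1.1) → out
#4 (4,16): internal coord 4 + (16)·λ' = +0.222912; +0.222912 ∉ [0.5, 1.1) → out
#5 (1,6): internal coord 1 + (6)·λ' = -0.416408; -0.416408 ∉ [0.5, 1.1) → out
#6 (19,5): internal coord 19 + (5)·λ' = +17.819660; +17.819660 ∉ [0.5, 1.1) → out
#7 (2,11): internal coord 2 + (11)·λ' = -0.596748; -0.596748 ∉ [0.5, 1.1) → out
#8 (6,21): internal coord 6 + (21)·λ' = +1.042572; +1.042572 ∈ [0.5, 1.1) → IN Λ

8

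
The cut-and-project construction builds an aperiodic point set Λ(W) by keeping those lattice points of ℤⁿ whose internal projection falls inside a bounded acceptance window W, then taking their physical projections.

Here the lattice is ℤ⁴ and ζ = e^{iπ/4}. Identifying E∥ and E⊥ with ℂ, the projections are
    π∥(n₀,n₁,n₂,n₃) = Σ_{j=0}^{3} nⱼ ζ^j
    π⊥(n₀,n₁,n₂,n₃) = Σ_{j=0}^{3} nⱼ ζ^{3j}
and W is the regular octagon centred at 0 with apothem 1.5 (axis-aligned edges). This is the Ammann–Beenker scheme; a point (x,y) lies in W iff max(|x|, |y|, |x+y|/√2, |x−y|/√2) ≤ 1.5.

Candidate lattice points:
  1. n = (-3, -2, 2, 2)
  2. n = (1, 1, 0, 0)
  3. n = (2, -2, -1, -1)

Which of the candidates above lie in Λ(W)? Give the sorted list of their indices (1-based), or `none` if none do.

2

With ζ = e^{iπ/4} the internal vectors are ζ^0,ζ^3,ζ^6,ζ^9.
candidate 1: n = (-3, -2, 2, 2) → π⊥ ≈ (-0.17157, -2.00000); max(|x|,|y|,|x±y|/√2) = 2.00000 > 1.5 ⇒ ∉ W
candidate 2: n = (1, 1, 0, 0) → π⊥ ≈ (+0.29289, +0.70711); max(|x|,|y|,|x±y|/√2) = 0.70711 ≤ 1.5 ⇒ ∈ W
candidate 3: n = (2, -2, -1, -1) → π⊥ ≈ (+2.70711, -1.12132); max(|x|,|y|,|x±y|/√2) = 2.70711 > 1.5 ⇒ ∉ W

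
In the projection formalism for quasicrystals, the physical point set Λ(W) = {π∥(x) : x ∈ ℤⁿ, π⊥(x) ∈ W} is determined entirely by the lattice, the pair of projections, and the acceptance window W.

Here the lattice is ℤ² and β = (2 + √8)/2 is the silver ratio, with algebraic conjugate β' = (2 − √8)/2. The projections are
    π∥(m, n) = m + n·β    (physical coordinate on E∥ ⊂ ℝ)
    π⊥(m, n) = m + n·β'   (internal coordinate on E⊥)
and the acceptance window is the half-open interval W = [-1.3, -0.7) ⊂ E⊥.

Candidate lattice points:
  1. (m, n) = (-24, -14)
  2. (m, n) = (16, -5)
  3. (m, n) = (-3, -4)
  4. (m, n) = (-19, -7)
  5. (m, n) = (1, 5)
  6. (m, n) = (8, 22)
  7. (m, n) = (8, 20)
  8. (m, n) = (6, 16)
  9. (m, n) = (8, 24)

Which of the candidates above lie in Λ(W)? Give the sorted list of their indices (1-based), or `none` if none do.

β' = (2−√8)/2 ≈ -0.414214.
#1 (-24,-14): internal coord -24 + (-14)·β' = -18.201010; -18.201010 ∉ [-1.3, -0.7) → out
#2 (16,-5): internal coord 16 + (-5)·β' = +18.071068; +18.071068 ∉ [-1.3, -0.7) → out
#3 (-3,-4): internal coord -3 + (-4)·β' = -1.343146; -1.343146 ∉ [-1.3, -0.7) → out
#4 (-19,-7): internal coord -19 + (-7)·β' = -16.100505; -16.100505 ∉ [-1.3, -0.7) → out
#5 (1,5): internal coord 1 + (5)·β' = -1.071068; -1.071068 ∈ [-1.3, -0.7) → IN Λ
#6 (8,22): internal coord 8 + (22)·β' = -1.112698; -1.112698 ∈ [-1.3, -0.7) → IN Λ
#7 (8,20): internal coord 8 + (20)·β' = -0.284271; -0.284271 ∉ [-1.3, -0.7) → out
#8 (6,16): internal coord 6 + (16)·β' = -0.627417; -0.627417 ∉ [-1.3, -0.7) → out
#9 (8,24): internal coord 8 + (24)·β' = -1.941125; -1.941125 ∉ [-1.3, -0.7) → out

5, 6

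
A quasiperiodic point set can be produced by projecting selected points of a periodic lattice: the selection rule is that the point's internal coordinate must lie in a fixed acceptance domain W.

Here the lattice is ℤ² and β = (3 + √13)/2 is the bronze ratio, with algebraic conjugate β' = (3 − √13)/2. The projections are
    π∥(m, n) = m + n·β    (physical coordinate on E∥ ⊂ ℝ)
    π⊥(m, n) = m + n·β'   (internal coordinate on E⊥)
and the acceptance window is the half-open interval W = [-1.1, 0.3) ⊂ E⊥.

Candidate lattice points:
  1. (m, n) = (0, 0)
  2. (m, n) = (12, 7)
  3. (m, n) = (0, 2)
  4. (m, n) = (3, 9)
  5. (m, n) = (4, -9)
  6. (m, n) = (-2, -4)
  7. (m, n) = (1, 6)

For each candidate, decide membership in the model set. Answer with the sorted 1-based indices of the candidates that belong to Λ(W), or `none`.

1, 3, 4, 6, 7

β' = (3−√13)/2 ≈ -0.302776.
#1 (0,0): internal coord 0 + (0)·β' = +0.000000; +0.000000 ∈ [-1.1, 0.3) → IN Λ
#2 (12,7): internal coord 12 + (7)·β' = +9.880571; +9.880571 ∉ [-1.1, 0.3) → out
#3 (0,2): internal coord 0 + (2)·β' = -0.605551; -0.605551 ∈ [-1.1, 0.3) → IN Λ
#4 (3,9): internal coord 3 + (9)·β' = +0.275019; +0.275019 ∈ [-1.1, 0.3) → IN Λ
#5 (4,-9): internal coord 4 + (-9)·β' = +6.724981; +6.724981 ∉ [-1.1, 0.3) → out
#6 (-2,-4): internal coord -2 + (-4)·β' = -0.788897; -0.788897 ∈ [-1.1, 0.3) → IN Λ
#7 (1,6): internal coord 1 + (6)·β' = -0.816654; -0.816654 ∈ [-1.1, 0.3) → IN Λ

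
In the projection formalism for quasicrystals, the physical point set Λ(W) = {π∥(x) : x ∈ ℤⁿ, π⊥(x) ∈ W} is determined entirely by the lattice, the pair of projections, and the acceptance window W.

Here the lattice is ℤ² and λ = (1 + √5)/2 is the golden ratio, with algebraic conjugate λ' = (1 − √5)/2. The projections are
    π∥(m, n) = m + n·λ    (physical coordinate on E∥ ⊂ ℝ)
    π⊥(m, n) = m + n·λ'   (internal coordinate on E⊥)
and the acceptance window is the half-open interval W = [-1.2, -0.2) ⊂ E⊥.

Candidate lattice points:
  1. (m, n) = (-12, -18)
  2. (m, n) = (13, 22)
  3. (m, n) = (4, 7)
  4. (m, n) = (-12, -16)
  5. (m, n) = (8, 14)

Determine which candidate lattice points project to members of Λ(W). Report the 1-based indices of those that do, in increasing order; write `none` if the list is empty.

Compute λ' = (1−√5)/2 = -0.61803, so π⊥(m,n) = m -0.61803·n.
#1 (-12,-18): internal coord -12 + (-18)·λ' = -0.87539; -0.87539 ∈ [-1.2, -0.2) → IN Λ
#2 (13,22): internal coord 13 + (22)·λ' = -0.59675; -0.59675 ∈ [-1.2, -0.2) → IN Λ
#3 (4,7): internal coord 4 + (7)·λ' = -0.32624; -0.32624 ∈ [-1.2, -0.2) → IN Λ
#4 (-12,-16): internal coord -12 + (-16)·λ' = -2.11146; -2.11146 ∉ [-1.2, -0.2) → out
#5 (8,14): internal coord 8 + (14)·λ' = -0.65248; -0.65248 ∈ [-1.2, -0.2) → IN Λ

1, 2, 3, 5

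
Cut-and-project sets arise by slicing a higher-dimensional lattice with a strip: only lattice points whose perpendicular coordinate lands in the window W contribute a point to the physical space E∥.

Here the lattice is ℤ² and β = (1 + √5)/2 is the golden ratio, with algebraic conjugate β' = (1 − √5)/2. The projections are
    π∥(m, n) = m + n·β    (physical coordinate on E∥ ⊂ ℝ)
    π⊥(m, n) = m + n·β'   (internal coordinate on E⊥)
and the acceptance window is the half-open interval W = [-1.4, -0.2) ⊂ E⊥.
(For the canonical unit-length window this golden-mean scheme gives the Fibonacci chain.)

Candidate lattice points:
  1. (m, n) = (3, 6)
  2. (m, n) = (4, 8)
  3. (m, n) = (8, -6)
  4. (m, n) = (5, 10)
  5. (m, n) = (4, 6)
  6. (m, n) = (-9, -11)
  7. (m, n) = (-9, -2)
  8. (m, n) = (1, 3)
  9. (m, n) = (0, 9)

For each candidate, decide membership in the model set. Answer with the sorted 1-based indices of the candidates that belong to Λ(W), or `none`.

1, 2, 4, 8

Compute β' = (1−√5)/2 = -0.61803, so π⊥(m,n) = m -0.61803·n.
candidate 1: (m,n)=(3,6) → π∥ = 3+6·β ≈ 12.70820, π⊥ = 3+6·β' ≈ -0.70820 ∈ [-1.4, -0.2) ⇒ IN Λ
candidate 2: (m,n)=(4,8) → π∥ = 4+8·β ≈ 16.94427, π⊥ = 4+8·β' ≈ -0.94427 ∈ [-1.4, -0.2) ⇒ IN Λ
candidate 3: (m,n)=(8,-6) → π∥ = 8-6·β ≈ -1.70820, π⊥ = 8-6·β' ≈ 11.70820 ∉ [-1.4, -0.2) ⇒ out
candidate 4: (m,n)=(5,10) → π∥ = 5+10·β ≈ 21.18034, π⊥ = 5+10·β' ≈ -1.18034 ∈ [-1.4, -0.2) ⇒ IN Λ
candidate 5: (m,n)=(4,6) → π∥ = 4+6·β ≈ 13.70820, π⊥ = 4+6·β' ≈ 0.29180 ∉ [-1.4, -0.2) ⇒ out
candidate 6: (m,n)=(-9,-11) → π∥ = -9-11·β ≈ -26.79837, π⊥ = -9-11·β' ≈ -2.20163 ∉ [-1.4, -0.2) ⇒ out
candidate 7: (m,n)=(-9,-2) → π∥ = -9-2·β ≈ -12.23607, π⊥ = -9-2·β' ≈ -7.76393 ∉ [-1.4, -0.2) ⇒ out
candidate 8: (m,n)=(1,3) → π∥ = 1+3·β ≈ 5.85410, π⊥ = 1+3·β' ≈ -0.85410 ∈ [-1.4, -0.2) ⇒ IN Λ
candidate 9: (m,n)=(0,9) → π∥ = 0+9·β ≈ 14.56231, π⊥ = 0+9·β' ≈ -5.56231 ∉ [-1.4, -0.2) ⇒ out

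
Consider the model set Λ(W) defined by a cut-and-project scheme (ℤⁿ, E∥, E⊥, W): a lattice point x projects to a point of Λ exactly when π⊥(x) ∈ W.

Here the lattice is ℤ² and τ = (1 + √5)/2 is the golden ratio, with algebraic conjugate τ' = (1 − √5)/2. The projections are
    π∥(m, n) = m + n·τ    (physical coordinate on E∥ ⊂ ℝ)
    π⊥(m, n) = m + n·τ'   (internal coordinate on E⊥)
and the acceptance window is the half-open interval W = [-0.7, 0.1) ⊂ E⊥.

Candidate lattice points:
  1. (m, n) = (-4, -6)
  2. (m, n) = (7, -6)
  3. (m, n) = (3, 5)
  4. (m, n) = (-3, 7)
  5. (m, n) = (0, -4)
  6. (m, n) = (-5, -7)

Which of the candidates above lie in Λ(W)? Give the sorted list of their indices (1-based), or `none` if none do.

τ' = (1−√5)/2 ≈ -0.61803.
[1] lift (-4,-6): star map gives -0.29180; window check -0.7 ≤ -0.29180 < 0.1 is true → IN Λ
[2] lift (7,-6): star map gives 10.70820; window check -0.7 ≤ 10.70820 < 0.1 is false → out
[3] lift (3,5): star map gives -0.09017; window check -0.7 ≤ -0.09017 < 0.1 is true → IN Λ
[4] lift (-3,7): star map gives -7.32624; window check -0.7 ≤ -7.32624 < 0.1 is false → out
[5] lift (0,-4): star map gives 2.47214; window check -0.7 ≤ 2.47214 < 0.1 is false → out
[6] lift (-5,-7): star map gives -0.67376; window check -0.7 ≤ -0.67376 < 0.1 is true → IN Λ

1, 3, 6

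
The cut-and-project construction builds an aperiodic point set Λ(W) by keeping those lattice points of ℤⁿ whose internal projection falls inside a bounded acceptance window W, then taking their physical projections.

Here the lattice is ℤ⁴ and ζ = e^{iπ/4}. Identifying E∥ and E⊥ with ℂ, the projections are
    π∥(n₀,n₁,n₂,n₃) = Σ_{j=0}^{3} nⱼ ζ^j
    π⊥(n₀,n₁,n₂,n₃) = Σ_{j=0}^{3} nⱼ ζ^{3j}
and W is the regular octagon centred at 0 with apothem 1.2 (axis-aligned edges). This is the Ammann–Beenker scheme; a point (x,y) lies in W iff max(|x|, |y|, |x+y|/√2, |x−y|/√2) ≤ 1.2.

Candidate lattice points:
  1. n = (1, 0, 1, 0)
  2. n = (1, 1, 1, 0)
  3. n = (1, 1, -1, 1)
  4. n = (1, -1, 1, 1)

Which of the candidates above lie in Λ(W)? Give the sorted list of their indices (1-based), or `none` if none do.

2

With ζ = e^{iπ/4} the internal vectors are ζ^0,ζ^3,ζ^6,ζ^9.
candidate 1: n = (1, 0, 1, 0) → π⊥ ≈ (+1.0000, -1.0000); max(|x|,|y|,|x±y|/√2) = 1.4142 > 1.2 ⇒ ∉ W
candidate 2: n = (1, 1, 1, 0) → π⊥ ≈ (+0.2929, -0.2929); max(|x|,|y|,|x±y|/√2) = 0.4142 ≤ 1.2 ⇒ ∈ W
candidate 3: n = (1, 1, -1, 1) → π⊥ ≈ (+1.0000, +2.4142); max(|x|,|y|,|x±y|/√2) = 2.4142 > 1.2 ⇒ ∉ W
candidate 4: n = (1, -1, 1, 1) → π⊥ ≈ (+2.4142, -1.0000); max(|x|,|y|,|x±y|/√2) = 2.4142 > 1.2 ⇒ ∉ W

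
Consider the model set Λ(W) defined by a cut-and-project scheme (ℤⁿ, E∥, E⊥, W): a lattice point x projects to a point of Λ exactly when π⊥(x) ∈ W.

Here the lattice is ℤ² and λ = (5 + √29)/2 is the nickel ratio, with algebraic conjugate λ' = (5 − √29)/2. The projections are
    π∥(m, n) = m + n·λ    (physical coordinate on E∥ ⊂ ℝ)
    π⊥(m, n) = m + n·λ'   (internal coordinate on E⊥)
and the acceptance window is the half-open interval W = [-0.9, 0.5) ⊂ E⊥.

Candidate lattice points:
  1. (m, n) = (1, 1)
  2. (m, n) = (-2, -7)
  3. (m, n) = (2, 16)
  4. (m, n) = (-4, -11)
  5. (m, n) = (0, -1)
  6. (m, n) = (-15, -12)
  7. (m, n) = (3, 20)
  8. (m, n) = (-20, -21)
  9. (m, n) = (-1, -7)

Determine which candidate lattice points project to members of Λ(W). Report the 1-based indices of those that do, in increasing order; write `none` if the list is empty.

Numerically λ ≈ 5.19258 and λ' = −1/λ ≈ -0.19258.
[1] lift (1,1): star map gives 0.80742; window check -0.9 ≤ 0.80742 < 0.5 is false → out
[2] lift (-2,-7): star map gives -0.65192; window check -0.9 ≤ -0.65192 < 0.5 is true → IN Λ
[3] lift (2,16): star map gives -1.08132; window check -0.9 ≤ -1.08132 < 0.5 is false → out
[4] lift (-4,-11): star map gives -1.88159; window check -0.9 ≤ -1.88159 < 0.5 is false → out
[5] lift (0,-1): star map gives 0.19258; window check -0.9 ≤ 0.19258 < 0.5 is true → IN Λ
[6] lift (-15,-12): star map gives -12.68901; window check -0.9 ≤ -12.68901 < 0.5 is false → out
[7] lift (3,20): star map gives -0.85165; window check -0.9 ≤ -0.85165 < 0.5 is true → IN Λ
[8] lift (-20,-21): star map gives -15.95577; window check -0.9 ≤ -15.95577 < 0.5 is false → out
[9] lift (-1,-7): star map gives 0.34808; window check -0.9 ≤ 0.34808 < 0.5 is true → IN Λ

2, 5, 7, 9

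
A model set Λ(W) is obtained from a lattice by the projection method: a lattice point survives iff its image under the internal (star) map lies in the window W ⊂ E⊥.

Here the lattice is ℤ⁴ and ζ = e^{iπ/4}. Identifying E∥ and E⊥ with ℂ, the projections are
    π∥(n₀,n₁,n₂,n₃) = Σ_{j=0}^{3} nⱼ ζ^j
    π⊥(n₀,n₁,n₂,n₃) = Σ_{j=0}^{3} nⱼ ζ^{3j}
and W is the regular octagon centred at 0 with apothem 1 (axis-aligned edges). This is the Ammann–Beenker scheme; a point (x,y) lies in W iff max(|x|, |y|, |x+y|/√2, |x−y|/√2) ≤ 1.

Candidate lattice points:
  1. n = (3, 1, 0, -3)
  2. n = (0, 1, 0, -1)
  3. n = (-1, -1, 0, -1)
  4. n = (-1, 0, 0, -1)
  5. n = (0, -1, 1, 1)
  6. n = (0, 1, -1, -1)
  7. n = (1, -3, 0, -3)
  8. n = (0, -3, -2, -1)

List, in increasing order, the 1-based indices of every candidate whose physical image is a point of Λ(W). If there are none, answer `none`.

none

With ζ = e^{iπ/4} the internal vectors are ζ^0,ζ^3,ζ^6,ζ^9.
#1 (3, 1, 0, -3): internal (0.171573, -1.414214); octagon support 1.414214 vs apothem 1 → ∉ W
#2 (0, 1, 0, -1): internal (-1.414214, 0.000000); octagon support 1.414214 vs apothem 1 → ∉ W
#3 (-1, -1, 0, -1): internal (-1.000000, -1.414214); octagon support 1.707107 vs apothem 1 → ∉ W
#4 (-1, 0, 0, -1): internal (-1.707107, -0.707107); octagon support 1.707107 vs apothem 1 → ∉ W
#5 (0, -1, 1, 1): internal (1.414214, -1.000000); octagon support 1.707107 vs apothem 1 → ∉ W
#6 (0, 1, -1, -1): internal (-1.414214, 1.000000); octagon support 1.707107 vs apothem 1 → ∉ W
#7 (1, -3, 0, -3): internal (1.000000, -4.242641); octagon support 4.242641 vs apothem 1 → ∉ W
#8 (0, -3, -2, -1): internal (1.414214, -0.828427); octagon support 1.585786 vs apothem 1 → ∉ W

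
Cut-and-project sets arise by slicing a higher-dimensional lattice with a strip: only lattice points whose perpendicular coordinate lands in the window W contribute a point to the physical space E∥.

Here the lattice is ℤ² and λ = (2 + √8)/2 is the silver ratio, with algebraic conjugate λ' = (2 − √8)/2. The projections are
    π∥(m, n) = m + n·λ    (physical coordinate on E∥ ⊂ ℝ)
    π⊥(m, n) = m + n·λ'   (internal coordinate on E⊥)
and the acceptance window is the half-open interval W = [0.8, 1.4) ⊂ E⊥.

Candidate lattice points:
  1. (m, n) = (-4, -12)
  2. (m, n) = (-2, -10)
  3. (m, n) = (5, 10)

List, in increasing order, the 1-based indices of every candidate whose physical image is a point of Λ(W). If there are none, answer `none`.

1, 3

Numerically λ ≈ 2.41421 and λ' = −1/λ ≈ -0.41421.
#1 (-4,-12): internal coord -4 + (-12)·λ' = +0.97056; +0.97056 ∈ [0.8, 1.4) → IN Λ
#2 (-2,-10): internal coord -2 + (-10)·λ' = +2.14214; +2.14214 ∉ [0.8, 1.4) → out
#3 (5,10): internal coord 5 + (10)·λ' = +0.85786; +0.85786 ∈ [0.8, 1.4) → IN Λ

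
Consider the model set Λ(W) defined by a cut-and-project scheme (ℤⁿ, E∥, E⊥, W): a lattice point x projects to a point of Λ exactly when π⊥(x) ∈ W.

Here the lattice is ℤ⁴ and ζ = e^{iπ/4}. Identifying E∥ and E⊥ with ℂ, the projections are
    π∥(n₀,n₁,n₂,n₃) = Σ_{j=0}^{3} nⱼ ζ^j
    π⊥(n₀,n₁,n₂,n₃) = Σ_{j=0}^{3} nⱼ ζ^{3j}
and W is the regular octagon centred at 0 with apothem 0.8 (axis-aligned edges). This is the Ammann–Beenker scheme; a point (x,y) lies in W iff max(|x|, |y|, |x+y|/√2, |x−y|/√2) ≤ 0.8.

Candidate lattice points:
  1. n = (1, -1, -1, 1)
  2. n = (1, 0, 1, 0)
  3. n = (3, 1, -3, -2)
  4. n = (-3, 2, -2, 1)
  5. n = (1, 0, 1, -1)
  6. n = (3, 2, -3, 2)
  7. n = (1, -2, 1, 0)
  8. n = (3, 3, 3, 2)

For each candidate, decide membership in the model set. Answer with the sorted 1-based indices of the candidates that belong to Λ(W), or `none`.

Internal map: ζ^{3j} for j=0..3 gives (1,0), (−√2/2,√2/2), (0,−1), (√2/2,√2/2).
#1 (1, -1, -1, 1): internal (2.414214, 1.000000); octagon support 2.414214 vs apothem 0.8 → ∉ W
#2 (1, 0, 1, 0): internal (1.000000, -1.000000); octagon support 1.414214 vs apothem 0.8 → ∉ W
#3 (3, 1, -3, -2): internal (0.878680, 2.292893); octagon support 2.292893 vs apothem 0.8 → ∉ W
#4 (-3, 2, -2, 1): internal (-3.707107, 4.121320); octagon support 5.535534 vs apothem 0.8 → ∉ W
#5 (1, 0, 1, -1): internal (0.292893, -1.707107); octagon support 1.707107 vs apothem 0.8 → ∉ W
#6 (3, 2, -3, 2): internal (3.000000, 5.828427); octagon support 6.242641 vs apothem 0.8 → ∉ W
#7 (1, -2, 1, 0): internal (2.414214, -2.414214); octagon support 3.414214 vs apothem 0.8 → ∉ W
#8 (3, 3, 3, 2): internal (2.292893, 0.535534); octagon support 2.292893 vs apothem 0.8 → ∉ W

none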